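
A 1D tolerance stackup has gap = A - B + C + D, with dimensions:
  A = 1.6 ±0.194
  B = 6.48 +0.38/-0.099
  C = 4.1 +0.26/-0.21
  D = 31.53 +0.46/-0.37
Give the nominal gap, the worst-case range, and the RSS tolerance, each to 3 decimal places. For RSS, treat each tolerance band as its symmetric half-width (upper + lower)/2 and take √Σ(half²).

nominal=30.750 wc=[29.596,31.763] rss=0.568

Stack each dimension's contribution:
  +A: nom +1.600 → Σnom=1.600; wc +0.194/-0.194 → slack +0.194/-0.194; half-tol=0.194, Σhalf²=0.037636
  -B: nom -6.480 → Σnom=-4.880; wc +0.099/-0.380 → slack +0.293/-0.574; half-tol=0.239, Σhalf²=0.094996
  +C: nom +4.100 → Σnom=-0.780; wc +0.260/-0.210 → slack +0.553/-0.784; half-tol=0.235, Σhalf²=0.150221
  +D: nom +31.530 → Σnom=30.750; wc +0.460/-0.370 → slack +1.013/-1.154; half-tol=0.415, Σhalf²=0.322446
Nominal = 30.750. Worst-case = [30.750 - 1.154, 30.750 + 1.013] = [29.596, 31.763]. RSS = √0.322446 = 0.568.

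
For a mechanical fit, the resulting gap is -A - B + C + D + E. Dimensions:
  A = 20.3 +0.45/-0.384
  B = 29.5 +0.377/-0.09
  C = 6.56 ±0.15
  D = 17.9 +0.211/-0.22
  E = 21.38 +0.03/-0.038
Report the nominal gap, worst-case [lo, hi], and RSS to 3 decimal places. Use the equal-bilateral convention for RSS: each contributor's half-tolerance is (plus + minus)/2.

Stack each dimension's contribution:
  -A: nom -20.300 → Σnom=-20.300; wc +0.384/-0.450 → slack +0.384/-0.450; half-tol=0.417, Σhalf²=0.173889
  -B: nom -29.500 → Σnom=-49.800; wc +0.090/-0.377 → slack +0.474/-0.827; half-tol=0.233, Σhalf²=0.228411
  +C: nom +6.560 → Σnom=-43.240; wc +0.150/-0.150 → slack +0.624/-0.977; half-tol=0.150, Σhalf²=0.250911
  +D: nom +17.900 → Σnom=-25.340; wc +0.211/-0.220 → slack +0.835/-1.197; half-tol=0.215, Σhalf²=0.297352
  +E: nom +21.380 → Σnom=-3.960; wc +0.030/-0.038 → slack +0.865/-1.235; half-tol=0.034, Σhalf²=0.298508
Nominal = -3.960. Worst-case = [-3.960 - 1.235, -3.960 + 0.865] = [-5.195, -3.095]. RSS = √0.298508 = 0.546.

nominal=-3.960 wc=[-5.195,-3.095] rss=0.546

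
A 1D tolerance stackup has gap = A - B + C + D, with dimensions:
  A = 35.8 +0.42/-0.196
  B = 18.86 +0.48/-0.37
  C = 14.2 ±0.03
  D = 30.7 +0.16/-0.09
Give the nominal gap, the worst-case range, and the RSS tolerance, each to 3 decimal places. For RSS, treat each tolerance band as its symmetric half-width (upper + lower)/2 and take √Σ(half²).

Stack each dimension's contribution:
  +A: nom +35.800 → Σnom=35.800; wc +0.420/-0.196 → slack +0.420/-0.196; half-tol=0.308, Σhalf²=0.094864
  -B: nom -18.860 → Σnom=16.940; wc +0.370/-0.480 → slack +0.790/-0.676; half-tol=0.425, Σhalf²=0.275489
  +C: nom +14.200 → Σnom=31.140; wc +0.030/-0.030 → slack +0.820/-0.706; half-tol=0.030, Σhalf²=0.276389
  +D: nom +30.700 → Σnom=61.840; wc +0.160/-0.090 → slack +0.980/-0.796; half-tol=0.125, Σhalf²=0.292014
Nominal = 61.840. Worst-case = [61.840 - 0.796, 61.840 + 0.980] = [61.044, 62.820]. RSS = √0.292014 = 0.540.

nominal=61.840 wc=[61.044,62.820] rss=0.540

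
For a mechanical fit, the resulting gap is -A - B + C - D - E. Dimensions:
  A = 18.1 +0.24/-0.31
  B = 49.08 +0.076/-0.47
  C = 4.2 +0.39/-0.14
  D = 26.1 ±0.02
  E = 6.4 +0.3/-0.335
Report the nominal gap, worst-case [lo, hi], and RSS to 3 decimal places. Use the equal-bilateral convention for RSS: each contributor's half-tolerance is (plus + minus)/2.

nominal=-95.480 wc=[-96.256,-93.955] rss=0.567

Stack each dimension's contribution:
  -A: nom -18.100 → Σnom=-18.100; wc +0.310/-0.240 → slack +0.310/-0.240; half-tol=0.275, Σhalf²=0.075625
  -B: nom -49.080 → Σnom=-67.180; wc +0.470/-0.076 → slack +0.780/-0.316; half-tol=0.273, Σhalf²=0.150154
  +C: nom +4.200 → Σnom=-62.980; wc +0.390/-0.140 → slack +1.170/-0.456; half-tol=0.265, Σhalf²=0.220379
  -D: nom -26.100 → Σnom=-89.080; wc +0.020/-0.020 → slack +1.190/-0.476; half-tol=0.020, Σhalf²=0.220779
  -E: nom -6.400 → Σnom=-95.480; wc +0.335/-0.300 → slack +1.525/-0.776; half-tol=0.318, Σhalf²=0.321585
Nominal = -95.480. Worst-case = [-95.480 - 0.776, -95.480 + 1.525] = [-96.256, -93.955]. RSS = √0.321585 = 0.567.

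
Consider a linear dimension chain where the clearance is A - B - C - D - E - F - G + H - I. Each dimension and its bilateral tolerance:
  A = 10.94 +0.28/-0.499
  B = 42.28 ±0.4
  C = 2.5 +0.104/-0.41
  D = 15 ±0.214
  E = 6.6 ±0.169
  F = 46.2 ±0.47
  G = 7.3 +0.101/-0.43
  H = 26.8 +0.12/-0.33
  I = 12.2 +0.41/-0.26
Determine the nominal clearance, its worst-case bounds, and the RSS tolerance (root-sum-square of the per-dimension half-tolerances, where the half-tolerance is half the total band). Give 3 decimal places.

nominal=-94.340 wc=[-97.037,-91.587] rss=0.952

Stack each dimension's contribution:
  +A: nom +10.940 → Σnom=10.940; wc +0.280/-0.499 → slack +0.280/-0.499; half-tol=0.390, Σhalf²=0.151710
  -B: nom -42.280 → Σnom=-31.340; wc +0.400/-0.400 → slack +0.680/-0.899; half-tol=0.400, Σhalf²=0.311710
  -C: nom -2.500 → Σnom=-33.840; wc +0.410/-0.104 → slack +1.090/-1.003; half-tol=0.257, Σhalf²=0.377759
  -D: nom -15.000 → Σnom=-48.840; wc +0.214/-0.214 → slack +1.304/-1.217; half-tol=0.214, Σhalf²=0.423555
  -E: nom -6.600 → Σnom=-55.440; wc +0.169/-0.169 → slack +1.473/-1.386; half-tol=0.169, Σhalf²=0.452116
  -F: nom -46.200 → Σnom=-101.640; wc +0.470/-0.470 → slack +1.943/-1.856; half-tol=0.470, Σhalf²=0.673016
  -G: nom -7.300 → Σnom=-108.940; wc +0.430/-0.101 → slack +2.373/-1.957; half-tol=0.266, Σhalf²=0.743507
  +H: nom +26.800 → Σnom=-82.140; wc +0.120/-0.330 → slack +2.493/-2.287; half-tol=0.225, Σhalf²=0.794132
  -I: nom -12.200 → Σnom=-94.340; wc +0.260/-0.410 → slack +2.753/-2.697; half-tol=0.335, Σhalf²=0.906357
Nominal = -94.340. Worst-case = [-94.340 - 2.697, -94.340 + 2.753] = [-97.037, -91.587]. RSS = √0.906357 = 0.952.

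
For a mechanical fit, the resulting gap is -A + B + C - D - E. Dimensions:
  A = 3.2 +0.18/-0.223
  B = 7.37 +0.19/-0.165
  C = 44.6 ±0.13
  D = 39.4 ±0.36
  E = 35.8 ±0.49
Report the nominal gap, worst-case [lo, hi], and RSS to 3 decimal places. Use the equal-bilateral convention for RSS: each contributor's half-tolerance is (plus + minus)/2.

nominal=-26.430 wc=[-27.755,-25.037] rss=0.677

Stack each dimension's contribution:
  -A: nom -3.200 → Σnom=-3.200; wc +0.223/-0.180 → slack +0.223/-0.180; half-tol=0.202, Σhalf²=0.040602
  +B: nom +7.370 → Σnom=4.170; wc +0.190/-0.165 → slack +0.413/-0.345; half-tol=0.177, Σhalf²=0.072109
  +C: nom +44.600 → Σnom=48.770; wc +0.130/-0.130 → slack +0.543/-0.475; half-tol=0.130, Σhalf²=0.089009
  -D: nom -39.400 → Σnom=9.370; wc +0.360/-0.360 → slack +0.903/-0.835; half-tol=0.360, Σhalf²=0.218608
  -E: nom -35.800 → Σnom=-26.430; wc +0.490/-0.490 → slack +1.393/-1.325; half-tol=0.490, Σhalf²=0.458708
Nominal = -26.430. Worst-case = [-26.430 - 1.325, -26.430 + 1.393] = [-27.755, -25.037]. RSS = √0.458708 = 0.677.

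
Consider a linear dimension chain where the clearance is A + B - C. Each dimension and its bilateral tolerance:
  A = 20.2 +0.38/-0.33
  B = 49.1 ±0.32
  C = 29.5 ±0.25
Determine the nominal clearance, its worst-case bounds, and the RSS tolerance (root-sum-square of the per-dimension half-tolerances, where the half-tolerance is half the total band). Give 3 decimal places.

nominal=39.800 wc=[38.900,40.750] rss=0.539

Stack each dimension's contribution:
  +A: nom +20.200 → Σnom=20.200; wc +0.380/-0.330 → slack +0.380/-0.330; half-tol=0.355, Σhalf²=0.126025
  +B: nom +49.100 → Σnom=69.300; wc +0.320/-0.320 → slack +0.700/-0.650; half-tol=0.320, Σhalf²=0.228425
  -C: nom -29.500 → Σnom=39.800; wc +0.250/-0.250 → slack +0.950/-0.900; half-tol=0.250, Σhalf²=0.290925
Nominal = 39.800. Worst-case = [39.800 - 0.900, 39.800 + 0.950] = [38.900, 40.750]. RSS = √0.290925 = 0.539.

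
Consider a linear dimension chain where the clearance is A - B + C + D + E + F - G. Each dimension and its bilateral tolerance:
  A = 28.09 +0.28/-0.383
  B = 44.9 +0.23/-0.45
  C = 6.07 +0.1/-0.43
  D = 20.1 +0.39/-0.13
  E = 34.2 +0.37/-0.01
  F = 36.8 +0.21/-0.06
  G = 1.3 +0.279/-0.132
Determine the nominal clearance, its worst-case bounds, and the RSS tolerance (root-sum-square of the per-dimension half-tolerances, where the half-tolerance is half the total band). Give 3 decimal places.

nominal=79.060 wc=[77.538,80.992] rss=0.678

Stack each dimension's contribution:
  +A: nom +28.090 → Σnom=28.090; wc +0.280/-0.383 → slack +0.280/-0.383; half-tol=0.332, Σhalf²=0.109892
  -B: nom -44.900 → Σnom=-16.810; wc +0.450/-0.230 → slack +0.730/-0.613; half-tol=0.340, Σhalf²=0.225492
  +C: nom +6.070 → Σnom=-10.740; wc +0.100/-0.430 → slack +0.830/-1.043; half-tol=0.265, Σhalf²=0.295717
  +D: nom +20.100 → Σnom=9.360; wc +0.390/-0.130 → slack +1.220/-1.173; half-tol=0.260, Σhalf²=0.363317
  +E: nom +34.200 → Σnom=43.560; wc +0.370/-0.010 → slack +1.590/-1.183; half-tol=0.190, Σhalf²=0.399417
  +F: nom +36.800 → Σnom=80.360; wc +0.210/-0.060 → slack +1.800/-1.243; half-tol=0.135, Σhalf²=0.417642
  -G: nom -1.300 → Σnom=79.060; wc +0.132/-0.279 → slack +1.932/-1.522; half-tol=0.206, Σhalf²=0.459873
Nominal = 79.060. Worst-case = [79.060 - 1.522, 79.060 + 1.932] = [77.538, 80.992]. RSS = √0.459873 = 0.678.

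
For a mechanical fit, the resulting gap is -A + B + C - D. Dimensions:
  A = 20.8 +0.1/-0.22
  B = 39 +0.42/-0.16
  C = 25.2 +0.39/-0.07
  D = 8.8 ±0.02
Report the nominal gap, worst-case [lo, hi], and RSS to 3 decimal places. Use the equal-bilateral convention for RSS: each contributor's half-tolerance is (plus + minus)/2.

Stack each dimension's contribution:
  -A: nom -20.800 → Σnom=-20.800; wc +0.220/-0.100 → slack +0.220/-0.100; half-tol=0.160, Σhalf²=0.025600
  +B: nom +39.000 → Σnom=18.200; wc +0.420/-0.160 → slack +0.640/-0.260; half-tol=0.290, Σhalf²=0.109700
  +C: nom +25.200 → Σnom=43.400; wc +0.390/-0.070 → slack +1.030/-0.330; half-tol=0.230, Σhalf²=0.162600
  -D: nom -8.800 → Σnom=34.600; wc +0.020/-0.020 → slack +1.050/-0.350; half-tol=0.020, Σhalf²=0.163000
Nominal = 34.600. Worst-case = [34.600 - 0.350, 34.600 + 1.050] = [34.250, 35.650]. RSS = √0.163000 = 0.404.

nominal=34.600 wc=[34.250,35.650] rss=0.404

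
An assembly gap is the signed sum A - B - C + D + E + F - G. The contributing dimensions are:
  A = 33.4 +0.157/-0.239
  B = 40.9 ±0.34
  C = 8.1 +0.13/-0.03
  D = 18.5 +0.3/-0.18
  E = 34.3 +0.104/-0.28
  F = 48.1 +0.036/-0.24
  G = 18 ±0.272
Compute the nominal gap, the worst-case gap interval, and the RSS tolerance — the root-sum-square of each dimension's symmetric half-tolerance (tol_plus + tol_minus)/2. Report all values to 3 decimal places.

nominal=67.300 wc=[65.619,68.539] rss=0.591

Stack each dimension's contribution:
  +A: nom +33.400 → Σnom=33.400; wc +0.157/-0.239 → slack +0.157/-0.239; half-tol=0.198, Σhalf²=0.039204
  -B: nom -40.900 → Σnom=-7.500; wc +0.340/-0.340 → slack +0.497/-0.579; half-tol=0.340, Σhalf²=0.154804
  -C: nom -8.100 → Σnom=-15.600; wc +0.030/-0.130 → slack +0.527/-0.709; half-tol=0.080, Σhalf²=0.161204
  +D: nom +18.500 → Σnom=2.900; wc +0.300/-0.180 → slack +0.827/-0.889; half-tol=0.240, Σhalf²=0.218804
  +E: nom +34.300 → Σnom=37.200; wc +0.104/-0.280 → slack +0.931/-1.169; half-tol=0.192, Σhalf²=0.255668
  +F: nom +48.100 → Σnom=85.300; wc +0.036/-0.240 → slack +0.967/-1.409; half-tol=0.138, Σhalf²=0.274712
  -G: nom -18.000 → Σnom=67.300; wc +0.272/-0.272 → slack +1.239/-1.681; half-tol=0.272, Σhalf²=0.348696
Nominal = 67.300. Worst-case = [67.300 - 1.681, 67.300 + 1.239] = [65.619, 68.539]. RSS = √0.348696 = 0.591.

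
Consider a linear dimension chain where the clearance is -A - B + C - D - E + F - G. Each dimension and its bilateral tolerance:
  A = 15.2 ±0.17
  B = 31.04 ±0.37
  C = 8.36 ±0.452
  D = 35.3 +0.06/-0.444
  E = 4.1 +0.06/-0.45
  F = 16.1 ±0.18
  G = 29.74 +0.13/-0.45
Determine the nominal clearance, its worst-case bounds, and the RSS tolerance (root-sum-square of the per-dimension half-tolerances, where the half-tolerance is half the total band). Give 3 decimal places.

Stack each dimension's contribution:
  -A: nom -15.200 → Σnom=-15.200; wc +0.170/-0.170 → slack +0.170/-0.170; half-tol=0.170, Σhalf²=0.028900
  -B: nom -31.040 → Σnom=-46.240; wc +0.370/-0.370 → slack +0.540/-0.540; half-tol=0.370, Σhalf²=0.165800
  +C: nom +8.360 → Σnom=-37.880; wc +0.452/-0.452 → slack +0.992/-0.992; half-tol=0.452, Σhalf²=0.370104
  -D: nom -35.300 → Σnom=-73.180; wc +0.444/-0.060 → slack +1.436/-1.052; half-tol=0.252, Σhalf²=0.433608
  -E: nom -4.100 → Σnom=-77.280; wc +0.450/-0.060 → slack +1.886/-1.112; half-tol=0.255, Σhalf²=0.498633
  +F: nom +16.100 → Σnom=-61.180; wc +0.180/-0.180 → slack +2.066/-1.292; half-tol=0.180, Σhalf²=0.531033
  -G: nom -29.740 → Σnom=-90.920; wc +0.450/-0.130 → slack +2.516/-1.422; half-tol=0.290, Σhalf²=0.615133
Nominal = -90.920. Worst-case = [-90.920 - 1.422, -90.920 + 2.516] = [-92.342, -88.404]. RSS = √0.615133 = 0.784.

nominal=-90.920 wc=[-92.342,-88.404] rss=0.784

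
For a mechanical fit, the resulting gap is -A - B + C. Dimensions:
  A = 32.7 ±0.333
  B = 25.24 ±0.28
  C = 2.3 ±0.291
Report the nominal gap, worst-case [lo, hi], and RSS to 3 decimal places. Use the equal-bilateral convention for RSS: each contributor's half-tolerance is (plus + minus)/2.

Stack each dimension's contribution:
  -A: nom -32.700 → Σnom=-32.700; wc +0.333/-0.333 → slack +0.333/-0.333; half-tol=0.333, Σhalf²=0.110889
  -B: nom -25.240 → Σnom=-57.940; wc +0.280/-0.280 → slack +0.613/-0.613; half-tol=0.280, Σhalf²=0.189289
  +C: nom +2.300 → Σnom=-55.640; wc +0.291/-0.291 → slack +0.904/-0.904; half-tol=0.291, Σhalf²=0.273970
Nominal = -55.640. Worst-case = [-55.640 - 0.904, -55.640 + 0.904] = [-56.544, -54.736]. RSS = √0.273970 = 0.523.

nominal=-55.640 wc=[-56.544,-54.736] rss=0.523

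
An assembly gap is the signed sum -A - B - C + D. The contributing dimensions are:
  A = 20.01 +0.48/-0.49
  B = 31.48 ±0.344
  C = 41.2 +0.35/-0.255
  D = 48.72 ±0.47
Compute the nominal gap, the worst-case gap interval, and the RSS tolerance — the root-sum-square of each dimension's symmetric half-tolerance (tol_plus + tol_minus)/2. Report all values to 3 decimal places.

nominal=-43.970 wc=[-45.614,-42.411] rss=0.816

Stack each dimension's contribution:
  -A: nom -20.010 → Σnom=-20.010; wc +0.490/-0.480 → slack +0.490/-0.480; half-tol=0.485, Σhalf²=0.235225
  -B: nom -31.480 → Σnom=-51.490; wc +0.344/-0.344 → slack +0.834/-0.824; half-tol=0.344, Σhalf²=0.353561
  -C: nom -41.200 → Σnom=-92.690; wc +0.255/-0.350 → slack +1.089/-1.174; half-tol=0.302, Σhalf²=0.445067
  +D: nom +48.720 → Σnom=-43.970; wc +0.470/-0.470 → slack +1.559/-1.644; half-tol=0.470, Σhalf²=0.665967
Nominal = -43.970. Worst-case = [-43.970 - 1.644, -43.970 + 1.559] = [-45.614, -42.411]. RSS = √0.665967 = 0.816.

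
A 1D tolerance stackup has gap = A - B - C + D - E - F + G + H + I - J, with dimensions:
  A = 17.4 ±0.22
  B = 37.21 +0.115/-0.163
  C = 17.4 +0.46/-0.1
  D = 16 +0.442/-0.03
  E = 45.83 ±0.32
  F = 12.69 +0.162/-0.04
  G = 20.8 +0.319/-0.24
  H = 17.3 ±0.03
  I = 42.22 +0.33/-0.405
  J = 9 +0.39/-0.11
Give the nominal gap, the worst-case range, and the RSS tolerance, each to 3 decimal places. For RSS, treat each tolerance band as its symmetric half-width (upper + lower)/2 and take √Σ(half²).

Stack each dimension's contribution:
  +A: nom +17.400 → Σnom=17.400; wc +0.220/-0.220 → slack +0.220/-0.220; half-tol=0.220, Σhalf²=0.048400
  -B: nom -37.210 → Σnom=-19.810; wc +0.163/-0.115 → slack +0.383/-0.335; half-tol=0.139, Σhalf²=0.067721
  -C: nom -17.400 → Σnom=-37.210; wc +0.100/-0.460 → slack +0.483/-0.795; half-tol=0.280, Σhalf²=0.146121
  +D: nom +16.000 → Σnom=-21.210; wc +0.442/-0.030 → slack +0.925/-0.825; half-tol=0.236, Σhalf²=0.201817
  -E: nom -45.830 → Σnom=-67.040; wc +0.320/-0.320 → slack +1.245/-1.145; half-tol=0.320, Σhalf²=0.304217
  -F: nom -12.690 → Σnom=-79.730; wc +0.040/-0.162 → slack +1.285/-1.307; half-tol=0.101, Σhalf²=0.314418
  +G: nom +20.800 → Σnom=-58.930; wc +0.319/-0.240 → slack +1.604/-1.547; half-tol=0.279, Σhalf²=0.392538
  +H: nom +17.300 → Σnom=-41.630; wc +0.030/-0.030 → slack +1.634/-1.577; half-tol=0.030, Σhalf²=0.393438
  +I: nom +42.220 → Σnom=0.590; wc +0.330/-0.405 → slack +1.964/-1.982; half-tol=0.368, Σhalf²=0.528495
  -J: nom -9.000 → Σnom=-8.410; wc +0.110/-0.390 → slack +2.074/-2.372; half-tol=0.250, Σhalf²=0.590995
Nominal = -8.410. Worst-case = [-8.410 - 2.372, -8.410 + 2.074] = [-10.782, -6.336]. RSS = √0.590995 = 0.769.

nominal=-8.410 wc=[-10.782,-6.336] rss=0.769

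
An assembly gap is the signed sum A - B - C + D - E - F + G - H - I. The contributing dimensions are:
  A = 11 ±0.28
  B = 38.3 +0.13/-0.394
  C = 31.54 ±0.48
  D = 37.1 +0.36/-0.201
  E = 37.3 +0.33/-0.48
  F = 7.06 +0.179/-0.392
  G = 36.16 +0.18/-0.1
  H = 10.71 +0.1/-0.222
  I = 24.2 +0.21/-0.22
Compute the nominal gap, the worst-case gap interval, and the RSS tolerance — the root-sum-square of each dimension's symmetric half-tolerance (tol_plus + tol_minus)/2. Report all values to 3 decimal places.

Stack each dimension's contribution:
  +A: nom +11.000 → Σnom=11.000; wc +0.280/-0.280 → slack +0.280/-0.280; half-tol=0.280, Σhalf²=0.078400
  -B: nom -38.300 → Σnom=-27.300; wc +0.394/-0.130 → slack +0.674/-0.410; half-tol=0.262, Σhalf²=0.147044
  -C: nom -31.540 → Σnom=-58.840; wc +0.480/-0.480 → slack +1.154/-0.890; half-tol=0.480, Σhalf²=0.377444
  +D: nom +37.100 → Σnom=-21.740; wc +0.360/-0.201 → slack +1.514/-1.091; half-tol=0.280, Σhalf²=0.456124
  -E: nom -37.300 → Σnom=-59.040; wc +0.480/-0.330 → slack +1.994/-1.421; half-tol=0.405, Σhalf²=0.620149
  -F: nom -7.060 → Σnom=-66.100; wc +0.392/-0.179 → slack +2.386/-1.600; half-tol=0.285, Σhalf²=0.701660
  +G: nom +36.160 → Σnom=-29.940; wc +0.180/-0.100 → slack +2.566/-1.700; half-tol=0.140, Σhalf²=0.721260
  -H: nom -10.710 → Σnom=-40.650; wc +0.222/-0.100 → slack +2.788/-1.800; half-tol=0.161, Σhalf²=0.747181
  -I: nom -24.200 → Σnom=-64.850; wc +0.220/-0.210 → slack +3.008/-2.010; half-tol=0.215, Σhalf²=0.793405
Nominal = -64.850. Worst-case = [-64.850 - 2.010, -64.850 + 3.008] = [-66.860, -61.842]. RSS = √0.793405 = 0.891.

nominal=-64.850 wc=[-66.860,-61.842] rss=0.891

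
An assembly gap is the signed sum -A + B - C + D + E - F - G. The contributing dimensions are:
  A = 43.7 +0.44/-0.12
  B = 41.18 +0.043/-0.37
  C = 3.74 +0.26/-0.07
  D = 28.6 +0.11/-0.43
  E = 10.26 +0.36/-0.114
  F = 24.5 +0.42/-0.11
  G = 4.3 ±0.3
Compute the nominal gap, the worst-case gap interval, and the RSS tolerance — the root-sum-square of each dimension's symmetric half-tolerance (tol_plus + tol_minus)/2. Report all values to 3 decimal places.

Stack each dimension's contribution:
  -A: nom -43.700 → Σnom=-43.700; wc +0.120/-0.440 → slack +0.120/-0.440; half-tol=0.280, Σhalf²=0.078400
  +B: nom +41.180 → Σnom=-2.520; wc +0.043/-0.370 → slack +0.163/-0.810; half-tol=0.206, Σhalf²=0.121042
  -C: nom -3.740 → Σnom=-6.260; wc +0.070/-0.260 → slack +0.233/-1.070; half-tol=0.165, Σhalf²=0.148267
  +D: nom +28.600 → Σnom=22.340; wc +0.110/-0.430 → slack +0.343/-1.500; half-tol=0.270, Σhalf²=0.221167
  +E: nom +10.260 → Σnom=32.600; wc +0.360/-0.114 → slack +0.703/-1.614; half-tol=0.237, Σhalf²=0.277336
  -F: nom -24.500 → Σnom=8.100; wc +0.110/-0.420 → slack +0.813/-2.034; half-tol=0.265, Σhalf²=0.347561
  -G: nom -4.300 → Σnom=3.800; wc +0.300/-0.300 → slack +1.113/-2.334; half-tol=0.300, Σhalf²=0.437561
Nominal = 3.800. Worst-case = [3.800 - 2.334, 3.800 + 1.113] = [1.466, 4.913]. RSS = √0.437561 = 0.661.

nominal=3.800 wc=[1.466,4.913] rss=0.661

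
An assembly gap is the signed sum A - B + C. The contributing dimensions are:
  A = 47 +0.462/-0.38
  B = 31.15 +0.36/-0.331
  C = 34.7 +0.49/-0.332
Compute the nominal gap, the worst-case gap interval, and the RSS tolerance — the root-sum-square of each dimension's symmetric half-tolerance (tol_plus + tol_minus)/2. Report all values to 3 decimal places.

Stack each dimension's contribution:
  +A: nom +47.000 → Σnom=47.000; wc +0.462/-0.380 → slack +0.462/-0.380; half-tol=0.421, Σhalf²=0.177241
  -B: nom -31.150 → Σnom=15.850; wc +0.331/-0.360 → slack +0.793/-0.740; half-tol=0.346, Σhalf²=0.296611
  +C: nom +34.700 → Σnom=50.550; wc +0.490/-0.332 → slack +1.283/-1.072; half-tol=0.411, Σhalf²=0.465532
Nominal = 50.550. Worst-case = [50.550 - 1.072, 50.550 + 1.283] = [49.478, 51.833]. RSS = √0.465532 = 0.682.

nominal=50.550 wc=[49.478,51.833] rss=0.682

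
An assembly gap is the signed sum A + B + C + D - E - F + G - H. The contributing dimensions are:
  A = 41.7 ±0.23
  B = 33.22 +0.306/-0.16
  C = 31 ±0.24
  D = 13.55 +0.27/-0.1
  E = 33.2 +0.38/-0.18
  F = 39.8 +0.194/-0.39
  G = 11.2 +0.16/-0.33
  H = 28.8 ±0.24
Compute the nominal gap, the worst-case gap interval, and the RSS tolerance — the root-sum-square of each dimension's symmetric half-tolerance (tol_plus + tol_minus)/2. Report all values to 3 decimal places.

nominal=28.870 wc=[26.996,30.886] rss=0.693

Stack each dimension's contribution:
  +A: nom +41.700 → Σnom=41.700; wc +0.230/-0.230 → slack +0.230/-0.230; half-tol=0.230, Σhalf²=0.052900
  +B: nom +33.220 → Σnom=74.920; wc +0.306/-0.160 → slack +0.536/-0.390; half-tol=0.233, Σhalf²=0.107189
  +C: nom +31.000 → Σnom=105.920; wc +0.240/-0.240 → slack +0.776/-0.630; half-tol=0.240, Σhalf²=0.164789
  +D: nom +13.550 → Σnom=119.470; wc +0.270/-0.100 → slack +1.046/-0.730; half-tol=0.185, Σhalf²=0.199014
  -E: nom -33.200 → Σnom=86.270; wc +0.180/-0.380 → slack +1.226/-1.110; half-tol=0.280, Σhalf²=0.277414
  -F: nom -39.800 → Σnom=46.470; wc +0.390/-0.194 → slack +1.616/-1.304; half-tol=0.292, Σhalf²=0.362678
  +G: nom +11.200 → Σnom=57.670; wc +0.160/-0.330 → slack +1.776/-1.634; half-tol=0.245, Σhalf²=0.422703
  -H: nom -28.800 → Σnom=28.870; wc +0.240/-0.240 → slack +2.016/-1.874; half-tol=0.240, Σhalf²=0.480303
Nominal = 28.870. Worst-case = [28.870 - 1.874, 28.870 + 2.016] = [26.996, 30.886]. RSS = √0.480303 = 0.693.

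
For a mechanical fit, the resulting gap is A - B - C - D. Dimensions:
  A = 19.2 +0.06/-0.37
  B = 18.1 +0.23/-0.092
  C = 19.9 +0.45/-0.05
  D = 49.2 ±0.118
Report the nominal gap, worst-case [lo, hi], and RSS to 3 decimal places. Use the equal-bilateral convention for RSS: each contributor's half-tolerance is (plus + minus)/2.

nominal=-68.000 wc=[-69.168,-67.680] rss=0.385

Stack each dimension's contribution:
  +A: nom +19.200 → Σnom=19.200; wc +0.060/-0.370 → slack +0.060/-0.370; half-tol=0.215, Σhalf²=0.046225
  -B: nom -18.100 → Σnom=1.100; wc +0.092/-0.230 → slack +0.152/-0.600; half-tol=0.161, Σhalf²=0.072146
  -C: nom -19.900 → Σnom=-18.800; wc +0.050/-0.450 → slack +0.202/-1.050; half-tol=0.250, Σhalf²=0.134646
  -D: nom -49.200 → Σnom=-68.000; wc +0.118/-0.118 → slack +0.320/-1.168; half-tol=0.118, Σhalf²=0.148570
Nominal = -68.000. Worst-case = [-68.000 - 1.168, -68.000 + 0.320] = [-69.168, -67.680]. RSS = √0.148570 = 0.385.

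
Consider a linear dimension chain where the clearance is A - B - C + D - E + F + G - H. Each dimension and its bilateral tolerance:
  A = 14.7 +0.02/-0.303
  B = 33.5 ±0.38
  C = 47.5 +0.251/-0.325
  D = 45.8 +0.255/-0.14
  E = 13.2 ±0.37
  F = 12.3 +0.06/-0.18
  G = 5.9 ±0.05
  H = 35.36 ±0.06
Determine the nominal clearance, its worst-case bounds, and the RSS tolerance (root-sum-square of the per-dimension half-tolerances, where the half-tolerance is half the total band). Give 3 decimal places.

nominal=-50.860 wc=[-52.594,-49.340] rss=0.671

Stack each dimension's contribution:
  +A: nom +14.700 → Σnom=14.700; wc +0.020/-0.303 → slack +0.020/-0.303; half-tol=0.162, Σhalf²=0.026082
  -B: nom -33.500 → Σnom=-18.800; wc +0.380/-0.380 → slack +0.400/-0.683; half-tol=0.380, Σhalf²=0.170482
  -C: nom -47.500 → Σnom=-66.300; wc +0.325/-0.251 → slack +0.725/-0.934; half-tol=0.288, Σhalf²=0.253426
  +D: nom +45.800 → Σnom=-20.500; wc +0.255/-0.140 → slack +0.980/-1.074; half-tol=0.198, Σhalf²=0.292433
  -E: nom -13.200 → Σnom=-33.700; wc +0.370/-0.370 → slack +1.350/-1.444; half-tol=0.370, Σhalf²=0.429333
  +F: nom +12.300 → Σnom=-21.400; wc +0.060/-0.180 → slack +1.410/-1.624; half-tol=0.120, Σhalf²=0.443733
  +G: nom +5.900 → Σnom=-15.500; wc +0.050/-0.050 → slack +1.460/-1.674; half-tol=0.050, Σhalf²=0.446233
  -H: nom -35.360 → Σnom=-50.860; wc +0.060/-0.060 → slack +1.520/-1.734; half-tol=0.060, Σhalf²=0.449833
Nominal = -50.860. Worst-case = [-50.860 - 1.734, -50.860 + 1.520] = [-52.594, -49.340]. RSS = √0.449833 = 0.671.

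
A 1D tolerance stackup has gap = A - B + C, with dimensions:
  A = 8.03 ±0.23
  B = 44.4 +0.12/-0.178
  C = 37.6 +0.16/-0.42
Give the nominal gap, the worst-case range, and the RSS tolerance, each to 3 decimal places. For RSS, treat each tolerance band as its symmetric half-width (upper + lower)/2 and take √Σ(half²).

Stack each dimension's contribution:
  +A: nom +8.030 → Σnom=8.030; wc +0.230/-0.230 → slack +0.230/-0.230; half-tol=0.230, Σhalf²=0.052900
  -B: nom -44.400 → Σnom=-36.370; wc +0.178/-0.120 → slack +0.408/-0.350; half-tol=0.149, Σhalf²=0.075101
  +C: nom +37.600 → Σnom=1.230; wc +0.160/-0.420 → slack +0.568/-0.770; half-tol=0.290, Σhalf²=0.159201
Nominal = 1.230. Worst-case = [1.230 - 0.770, 1.230 + 0.568] = [0.460, 1.798]. RSS = √0.159201 = 0.399.

nominal=1.230 wc=[0.460,1.798] rss=0.399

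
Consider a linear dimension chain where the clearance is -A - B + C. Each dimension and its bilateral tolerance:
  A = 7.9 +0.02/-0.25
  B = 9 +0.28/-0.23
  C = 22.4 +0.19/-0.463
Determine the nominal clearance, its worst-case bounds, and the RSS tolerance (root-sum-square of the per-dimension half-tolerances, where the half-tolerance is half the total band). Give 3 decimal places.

Stack each dimension's contribution:
  -A: nom -7.900 → Σnom=-7.900; wc +0.250/-0.020 → slack +0.250/-0.020; half-tol=0.135, Σhalf²=0.018225
  -B: nom -9.000 → Σnom=-16.900; wc +0.230/-0.280 → slack +0.480/-0.300; half-tol=0.255, Σhalf²=0.083250
  +C: nom +22.400 → Σnom=5.500; wc +0.190/-0.463 → slack +0.670/-0.763; half-tol=0.327, Σhalf²=0.189852
Nominal = 5.500. Worst-case = [5.500 - 0.763, 5.500 + 0.670] = [4.737, 6.170]. RSS = √0.189852 = 0.436.

nominal=5.500 wc=[4.737,6.170] rss=0.436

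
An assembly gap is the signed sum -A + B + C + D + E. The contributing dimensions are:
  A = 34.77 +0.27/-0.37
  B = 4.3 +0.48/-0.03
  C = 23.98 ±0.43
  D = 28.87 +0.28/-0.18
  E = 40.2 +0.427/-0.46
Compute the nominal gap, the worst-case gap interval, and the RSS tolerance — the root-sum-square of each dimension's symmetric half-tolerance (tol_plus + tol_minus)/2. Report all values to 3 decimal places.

Stack each dimension's contribution:
  -A: nom -34.770 → Σnom=-34.770; wc +0.370/-0.270 → slack +0.370/-0.270; half-tol=0.320, Σhalf²=0.102400
  +B: nom +4.300 → Σnom=-30.470; wc +0.480/-0.030 → slack +0.850/-0.300; half-tol=0.255, Σhalf²=0.167425
  +C: nom +23.980 → Σnom=-6.490; wc +0.430/-0.430 → slack +1.280/-0.730; half-tol=0.430, Σhalf²=0.352325
  +D: nom +28.870 → Σnom=22.380; wc +0.280/-0.180 → slack +1.560/-0.910; half-tol=0.230, Σhalf²=0.405225
  +E: nom +40.200 → Σnom=62.580; wc +0.427/-0.460 → slack +1.987/-1.370; half-tol=0.444, Σhalf²=0.601917
Nominal = 62.580. Worst-case = [62.580 - 1.370, 62.580 + 1.987] = [61.210, 64.567]. RSS = √0.601917 = 0.776.

nominal=62.580 wc=[61.210,64.567] rss=0.776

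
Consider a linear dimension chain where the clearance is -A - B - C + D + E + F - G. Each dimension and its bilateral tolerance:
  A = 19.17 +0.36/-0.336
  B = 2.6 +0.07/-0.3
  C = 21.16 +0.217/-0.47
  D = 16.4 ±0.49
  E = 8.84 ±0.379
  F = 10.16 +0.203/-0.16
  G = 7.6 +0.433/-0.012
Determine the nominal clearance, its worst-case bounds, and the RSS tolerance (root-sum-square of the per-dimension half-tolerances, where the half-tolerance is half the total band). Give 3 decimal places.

nominal=-15.130 wc=[-17.239,-12.940] rss=0.860

Stack each dimension's contribution:
  -A: nom -19.170 → Σnom=-19.170; wc +0.336/-0.360 → slack +0.336/-0.360; half-tol=0.348, Σhalf²=0.121104
  -B: nom -2.600 → Σnom=-21.770; wc +0.300/-0.070 → slack +0.636/-0.430; half-tol=0.185, Σhalf²=0.155329
  -C: nom -21.160 → Σnom=-42.930; wc +0.470/-0.217 → slack +1.106/-0.647; half-tol=0.343, Σhalf²=0.273321
  +D: nom +16.400 → Σnom=-26.530; wc +0.490/-0.490 → slack +1.596/-1.137; half-tol=0.490, Σhalf²=0.513421
  +E: nom +8.840 → Σnom=-17.690; wc +0.379/-0.379 → slack +1.975/-1.516; half-tol=0.379, Σhalf²=0.657062
  +F: nom +10.160 → Σnom=-7.530; wc +0.203/-0.160 → slack +2.178/-1.676; half-tol=0.181, Σhalf²=0.690004
  -G: nom -7.600 → Σnom=-15.130; wc +0.012/-0.433 → slack +2.190/-2.109; half-tol=0.223, Σhalf²=0.739511
Nominal = -15.130. Worst-case = [-15.130 - 2.109, -15.130 + 2.190] = [-17.239, -12.940]. RSS = √0.739511 = 0.860.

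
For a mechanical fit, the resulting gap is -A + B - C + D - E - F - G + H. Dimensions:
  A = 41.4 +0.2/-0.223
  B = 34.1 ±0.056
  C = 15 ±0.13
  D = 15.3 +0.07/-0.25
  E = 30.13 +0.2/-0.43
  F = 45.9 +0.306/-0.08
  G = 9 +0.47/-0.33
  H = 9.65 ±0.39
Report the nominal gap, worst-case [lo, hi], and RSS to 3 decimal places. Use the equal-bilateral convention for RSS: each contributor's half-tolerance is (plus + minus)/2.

Stack each dimension's contribution:
  -A: nom -41.400 → Σnom=-41.400; wc +0.223/-0.200 → slack +0.223/-0.200; half-tol=0.212, Σhalf²=0.044732
  +B: nom +34.100 → Σnom=-7.300; wc +0.056/-0.056 → slack +0.279/-0.256; half-tol=0.056, Σhalf²=0.047868
  -C: nom -15.000 → Σnom=-22.300; wc +0.130/-0.130 → slack +0.409/-0.386; half-tol=0.130, Σhalf²=0.064768
  +D: nom +15.300 → Σnom=-7.000; wc +0.070/-0.250 → slack +0.479/-0.636; half-tol=0.160, Σhalf²=0.090368
  -E: nom -30.130 → Σnom=-37.130; wc +0.430/-0.200 → slack +0.909/-0.836; half-tol=0.315, Σhalf²=0.189593
  -F: nom -45.900 → Σnom=-83.030; wc +0.080/-0.306 → slack +0.989/-1.142; half-tol=0.193, Σhalf²=0.226842
  -G: nom -9.000 → Σnom=-92.030; wc +0.330/-0.470 → slack +1.319/-1.612; half-tol=0.400, Σhalf²=0.386842
  +H: nom +9.650 → Σnom=-82.380; wc +0.390/-0.390 → slack +1.709/-2.002; half-tol=0.390, Σhalf²=0.538942
Nominal = -82.380. Worst-case = [-82.380 - 2.002, -82.380 + 1.709] = [-84.382, -80.671]. RSS = √0.538942 = 0.734.

nominal=-82.380 wc=[-84.382,-80.671] rss=0.734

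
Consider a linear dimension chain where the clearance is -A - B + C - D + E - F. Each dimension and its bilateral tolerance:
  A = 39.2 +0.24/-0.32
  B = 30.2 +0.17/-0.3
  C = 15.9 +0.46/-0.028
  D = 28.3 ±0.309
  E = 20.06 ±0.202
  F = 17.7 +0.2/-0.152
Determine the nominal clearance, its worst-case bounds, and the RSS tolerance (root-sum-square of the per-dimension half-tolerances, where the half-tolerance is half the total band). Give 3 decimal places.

Stack each dimension's contribution:
  -A: nom -39.200 → Σnom=-39.200; wc +0.320/-0.240 → slack +0.320/-0.240; half-tol=0.280, Σhalf²=0.078400
  -B: nom -30.200 → Σnom=-69.400; wc +0.300/-0.170 → slack +0.620/-0.410; half-tol=0.235, Σhalf²=0.133625
  +C: nom +15.900 → Σnom=-53.500; wc +0.460/-0.028 → slack +1.080/-0.438; half-tol=0.244, Σhalf²=0.193161
  -D: nom -28.300 → Σnom=-81.800; wc +0.309/-0.309 → slack +1.389/-0.747; half-tol=0.309, Σhalf²=0.288642
  +E: nom +20.060 → Σnom=-61.740; wc +0.202/-0.202 → slack +1.591/-0.949; half-tol=0.202, Σhalf²=0.329446
  -F: nom -17.700 → Σnom=-79.440; wc +0.152/-0.200 → slack +1.743/-1.149; half-tol=0.176, Σhalf²=0.360422
Nominal = -79.440. Worst-case = [-79.440 - 1.149, -79.440 + 1.743] = [-80.589, -77.697]. RSS = √0.360422 = 0.600.

nominal=-79.440 wc=[-80.589,-77.697] rss=0.600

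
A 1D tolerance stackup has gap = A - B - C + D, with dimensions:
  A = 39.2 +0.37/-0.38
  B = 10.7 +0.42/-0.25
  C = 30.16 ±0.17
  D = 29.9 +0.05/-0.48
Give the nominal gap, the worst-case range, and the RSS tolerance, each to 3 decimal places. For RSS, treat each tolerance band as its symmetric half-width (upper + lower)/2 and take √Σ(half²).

nominal=28.240 wc=[26.790,29.080] rss=0.593

Stack each dimension's contribution:
  +A: nom +39.200 → Σnom=39.200; wc +0.370/-0.380 → slack +0.370/-0.380; half-tol=0.375, Σhalf²=0.140625
  -B: nom -10.700 → Σnom=28.500; wc +0.250/-0.420 → slack +0.620/-0.800; half-tol=0.335, Σhalf²=0.252850
  -C: nom -30.160 → Σnom=-1.660; wc +0.170/-0.170 → slack +0.790/-0.970; half-tol=0.170, Σhalf²=0.281750
  +D: nom +29.900 → Σnom=28.240; wc +0.050/-0.480 → slack +0.840/-1.450; half-tol=0.265, Σhalf²=0.351975
Nominal = 28.240. Worst-case = [28.240 - 1.450, 28.240 + 0.840] = [26.790, 29.080]. RSS = √0.351975 = 0.593.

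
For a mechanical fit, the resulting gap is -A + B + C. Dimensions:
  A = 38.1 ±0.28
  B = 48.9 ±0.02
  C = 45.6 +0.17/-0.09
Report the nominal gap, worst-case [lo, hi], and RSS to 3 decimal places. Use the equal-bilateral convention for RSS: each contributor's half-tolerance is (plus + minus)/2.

nominal=56.400 wc=[56.010,56.870] rss=0.309

Stack each dimension's contribution:
  -A: nom -38.100 → Σnom=-38.100; wc +0.280/-0.280 → slack +0.280/-0.280; half-tol=0.280, Σhalf²=0.078400
  +B: nom +48.900 → Σnom=10.800; wc +0.020/-0.020 → slack +0.300/-0.300; half-tol=0.020, Σhalf²=0.078800
  +C: nom +45.600 → Σnom=56.400; wc +0.170/-0.090 → slack +0.470/-0.390; half-tol=0.130, Σhalf²=0.095700
Nominal = 56.400. Worst-case = [56.400 - 0.390, 56.400 + 0.470] = [56.010, 56.870]. RSS = √0.095700 = 0.309.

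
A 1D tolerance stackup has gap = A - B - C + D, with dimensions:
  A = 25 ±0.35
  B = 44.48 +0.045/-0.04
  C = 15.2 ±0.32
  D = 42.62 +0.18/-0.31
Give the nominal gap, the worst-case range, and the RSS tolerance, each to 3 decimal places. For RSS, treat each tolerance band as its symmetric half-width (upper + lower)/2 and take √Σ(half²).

nominal=7.940 wc=[6.915,8.830] rss=0.535

Stack each dimension's contribution:
  +A: nom +25.000 → Σnom=25.000; wc +0.350/-0.350 → slack +0.350/-0.350; half-tol=0.350, Σhalf²=0.122500
  -B: nom -44.480 → Σnom=-19.480; wc +0.040/-0.045 → slack +0.390/-0.395; half-tol=0.042, Σhalf²=0.124306
  -C: nom -15.200 → Σnom=-34.680; wc +0.320/-0.320 → slack +0.710/-0.715; half-tol=0.320, Σhalf²=0.226706
  +D: nom +42.620 → Σnom=7.940; wc +0.180/-0.310 → slack +0.890/-1.025; half-tol=0.245, Σhalf²=0.286731
Nominal = 7.940. Worst-case = [7.940 - 1.025, 7.940 + 0.890] = [6.915, 8.830]. RSS = √0.286731 = 0.535.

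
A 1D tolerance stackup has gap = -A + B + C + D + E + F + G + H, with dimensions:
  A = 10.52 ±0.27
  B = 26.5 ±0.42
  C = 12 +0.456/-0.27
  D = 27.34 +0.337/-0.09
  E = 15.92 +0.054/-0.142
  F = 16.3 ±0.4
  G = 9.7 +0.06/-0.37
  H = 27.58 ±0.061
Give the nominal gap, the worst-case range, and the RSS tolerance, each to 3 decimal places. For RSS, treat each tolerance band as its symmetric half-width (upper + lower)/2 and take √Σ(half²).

Stack each dimension's contribution:
  -A: nom -10.520 → Σnom=-10.520; wc +0.270/-0.270 → slack +0.270/-0.270; half-tol=0.270, Σhalf²=0.072900
  +B: nom +26.500 → Σnom=15.980; wc +0.420/-0.420 → slack +0.690/-0.690; half-tol=0.420, Σhalf²=0.249300
  +C: nom +12.000 → Σnom=27.980; wc +0.456/-0.270 → slack +1.146/-0.960; half-tol=0.363, Σhalf²=0.381069
  +D: nom +27.340 → Σnom=55.320; wc +0.337/-0.090 → slack +1.483/-1.050; half-tol=0.214, Σhalf²=0.426651
  +E: nom +15.920 → Σnom=71.240; wc +0.054/-0.142 → slack +1.537/-1.192; half-tol=0.098, Σhalf²=0.436255
  +F: nom +16.300 → Σnom=87.540; wc +0.400/-0.400 → slack +1.937/-1.592; half-tol=0.400, Σhalf²=0.596255
  +G: nom +9.700 → Σnom=97.240; wc +0.060/-0.370 → slack +1.997/-1.962; half-tol=0.215, Σhalf²=0.642480
  +H: nom +27.580 → Σnom=124.820; wc +0.061/-0.061 → slack +2.058/-2.023; half-tol=0.061, Σhalf²=0.646201
Nominal = 124.820. Worst-case = [124.820 - 2.023, 124.820 + 2.058] = [122.797, 126.878]. RSS = √0.646201 = 0.804.

nominal=124.820 wc=[122.797,126.878] rss=0.804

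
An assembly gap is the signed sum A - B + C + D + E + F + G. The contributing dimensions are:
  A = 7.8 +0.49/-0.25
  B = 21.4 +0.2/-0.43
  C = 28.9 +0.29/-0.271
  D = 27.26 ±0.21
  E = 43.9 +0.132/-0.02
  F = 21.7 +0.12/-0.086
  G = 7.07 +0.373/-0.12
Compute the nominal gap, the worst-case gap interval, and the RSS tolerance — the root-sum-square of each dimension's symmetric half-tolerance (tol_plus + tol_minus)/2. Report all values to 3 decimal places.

nominal=115.230 wc=[114.073,117.275] rss=0.660

Stack each dimension's contribution:
  +A: nom +7.800 → Σnom=7.800; wc +0.490/-0.250 → slack +0.490/-0.250; half-tol=0.370, Σhalf²=0.136900
  -B: nom -21.400 → Σnom=-13.600; wc +0.430/-0.200 → slack +0.920/-0.450; half-tol=0.315, Σhalf²=0.236125
  +C: nom +28.900 → Σnom=15.300; wc +0.290/-0.271 → slack +1.210/-0.721; half-tol=0.280, Σhalf²=0.314805
  +D: nom +27.260 → Σnom=42.560; wc +0.210/-0.210 → slack +1.420/-0.931; half-tol=0.210, Σhalf²=0.358905
  +E: nom +43.900 → Σnom=86.460; wc +0.132/-0.020 → slack +1.552/-0.951; half-tol=0.076, Σhalf²=0.364681
  +F: nom +21.700 → Σnom=108.160; wc +0.120/-0.086 → slack +1.672/-1.037; half-tol=0.103, Σhalf²=0.375290
  +G: nom +7.070 → Σnom=115.230; wc +0.373/-0.120 → slack +2.045/-1.157; half-tol=0.246, Σhalf²=0.436052
Nominal = 115.230. Worst-case = [115.230 - 1.157, 115.230 + 2.045] = [114.073, 117.275]. RSS = √0.436052 = 0.660.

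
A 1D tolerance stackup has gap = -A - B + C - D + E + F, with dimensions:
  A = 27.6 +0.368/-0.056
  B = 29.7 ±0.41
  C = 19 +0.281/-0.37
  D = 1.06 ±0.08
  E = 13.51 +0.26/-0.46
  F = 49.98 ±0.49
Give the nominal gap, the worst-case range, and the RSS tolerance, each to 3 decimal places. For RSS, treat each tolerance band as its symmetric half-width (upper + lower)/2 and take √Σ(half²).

Stack each dimension's contribution:
  -A: nom -27.600 → Σnom=-27.600; wc +0.056/-0.368 → slack +0.056/-0.368; half-tol=0.212, Σhalf²=0.044944
  -B: nom -29.700 → Σnom=-57.300; wc +0.410/-0.410 → slack +0.466/-0.778; half-tol=0.410, Σhalf²=0.213044
  +C: nom +19.000 → Σnom=-38.300; wc +0.281/-0.370 → slack +0.747/-1.148; half-tol=0.326, Σhalf²=0.318994
  -D: nom -1.060 → Σnom=-39.360; wc +0.080/-0.080 → slack +0.827/-1.228; half-tol=0.080, Σhalf²=0.325394
  +E: nom +13.510 → Σnom=-25.850; wc +0.260/-0.460 → slack +1.087/-1.688; half-tol=0.360, Σhalf²=0.454994
  +F: nom +49.980 → Σnom=24.130; wc +0.490/-0.490 → slack +1.577/-2.178; half-tol=0.490, Σhalf²=0.695094
Nominal = 24.130. Worst-case = [24.130 - 2.178, 24.130 + 1.577] = [21.952, 25.707]. RSS = √0.695094 = 0.834.

nominal=24.130 wc=[21.952,25.707] rss=0.834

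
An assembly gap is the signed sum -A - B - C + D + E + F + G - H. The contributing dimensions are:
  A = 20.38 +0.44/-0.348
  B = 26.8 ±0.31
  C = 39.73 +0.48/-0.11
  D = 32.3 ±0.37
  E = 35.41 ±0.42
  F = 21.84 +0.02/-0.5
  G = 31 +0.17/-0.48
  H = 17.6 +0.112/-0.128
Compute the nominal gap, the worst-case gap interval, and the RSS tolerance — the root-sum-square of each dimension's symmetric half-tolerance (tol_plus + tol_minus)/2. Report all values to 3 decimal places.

nominal=16.040 wc=[12.928,17.916] rss=0.916

Stack each dimension's contribution:
  -A: nom -20.380 → Σnom=-20.380; wc +0.348/-0.440 → slack +0.348/-0.440; half-tol=0.394, Σhalf²=0.155236
  -B: nom -26.800 → Σnom=-47.180; wc +0.310/-0.310 → slack +0.658/-0.750; half-tol=0.310, Σhalf²=0.251336
  -C: nom -39.730 → Σnom=-86.910; wc +0.110/-0.480 → slack +0.768/-1.230; half-tol=0.295, Σhalf²=0.338361
  +D: nom +32.300 → Σnom=-54.610; wc +0.370/-0.370 → slack +1.138/-1.600; half-tol=0.370, Σhalf²=0.475261
  +E: nom +35.410 → Σnom=-19.200; wc +0.420/-0.420 → slack +1.558/-2.020; half-tol=0.420, Σhalf²=0.651661
  +F: nom +21.840 → Σnom=2.640; wc +0.020/-0.500 → slack +1.578/-2.520; half-tol=0.260, Σhalf²=0.719261
  +G: nom +31.000 → Σnom=33.640; wc +0.170/-0.480 → slack +1.748/-3.000; half-tol=0.325, Σhalf²=0.824886
  -H: nom -17.600 → Σnom=16.040; wc +0.128/-0.112 → slack +1.876/-3.112; half-tol=0.120, Σhalf²=0.839286
Nominal = 16.040. Worst-case = [16.040 - 3.112, 16.040 + 1.876] = [12.928, 17.916]. RSS = √0.839286 = 0.916.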